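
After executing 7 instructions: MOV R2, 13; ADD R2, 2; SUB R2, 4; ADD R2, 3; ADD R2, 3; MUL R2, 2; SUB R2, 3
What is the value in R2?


Register state trace:
  MOV R2, 13  → R2 = 13
  ADD R2, 2  → R2 = 13 + 2 = 15
  SUB R2, 4  → R2 = 15 - 4 = 11
  ADD R2, 3  → R2 = 11 + 3 = 14
  ADD R2, 3  → R2 = 14 + 3 = 17
  MUL R2, 2  → R2 = 17 * 2 = 34
  SUB R2, 3  → R2 = 34 - 3 = 31
Final: R2 = 31

31


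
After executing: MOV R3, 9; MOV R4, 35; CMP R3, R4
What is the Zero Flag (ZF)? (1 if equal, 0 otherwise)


Register state trace:
  MOV R3, 9  → R3 = 9
  MOV R4, 35  → R4 = 35
  CMP R3, R4  → computes 9 - 35 = -26
  Result is nonzero, so values are not equal
ZF = 0

0


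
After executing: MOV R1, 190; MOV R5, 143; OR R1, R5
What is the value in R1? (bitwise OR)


Register state trace:
  MOV R1, 190  → R1 = 190 (0b10111110)
  MOV R5, 143  → R5 = 143 (0b10001111)
  OR R1, R5   → R1 = 190 OR 143 = 191 (0b10111111)
Final: R1 = 191

191


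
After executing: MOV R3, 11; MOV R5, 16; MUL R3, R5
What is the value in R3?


Register state trace:
  MOV R3, 11  → R3 = 11
  MOV R5, 16  → R5 = 16
  MUL R3, R5  → R3 = 11 * 16 = 176
Final: R3 = 176

176


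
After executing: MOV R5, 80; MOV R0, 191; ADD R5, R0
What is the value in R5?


Register state trace:
  MOV R5, 80  → R5 = 80
  MOV R0, 191  → R0 = 191
  ADD R5, R0  → R5 = 80 + 191 = 271
Final: R5 = 271

271


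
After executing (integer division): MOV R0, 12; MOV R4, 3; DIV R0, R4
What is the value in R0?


Register state trace:
  MOV R0, 12  → R0 = 12
  MOV R4, 3  → R4 = 3
  DIV R0, R4  → R0 = 12 // 3 = 4
Final: R0 = 4

4


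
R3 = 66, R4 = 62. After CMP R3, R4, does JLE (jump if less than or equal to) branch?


Trace:
  R3 = 66, R4 = 62
  CMP R3, R4  → compares 66 vs 62
  JLE checks: is 66 less than or equal to 62?
  66 > 62, so condition is false
Branch taken: No

No


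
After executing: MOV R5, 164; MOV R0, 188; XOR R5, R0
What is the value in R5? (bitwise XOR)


Register state trace:
  MOV R5, 164  → R5 = 164 (0b10100100)
  MOV R0, 188  → R0 = 188 (0b10111100)
  XOR R5, R0  → R5 = 164 XOR 188 = 24 (0b00011000)
Final: R5 = 24

24


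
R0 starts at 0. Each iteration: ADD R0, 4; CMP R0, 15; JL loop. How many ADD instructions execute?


Loop trace (R0 starts at 0, target 15, step 4):
  ADD #1: R0 = 0 + 4 = 4  → 4 < 15, loop
  ADD #2: R0 = 4 + 4 = 8  → 8 < 15, loop
  ADD #3: R0 = 8 + 4 = 12  → 12 < 15, loop
  ADD #4: R0 = 12 + 4 = 16  → 16 >= 15, exit
Total ADD instructions: 4

4


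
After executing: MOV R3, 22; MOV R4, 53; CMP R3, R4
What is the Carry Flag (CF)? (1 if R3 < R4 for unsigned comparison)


Register state trace:
  MOV R3, 22  → R3 = 22
  MOV R4, 53  → R4 = 53
  CMP R3, R4  → unsigned 22 - 53: borrow occurs
  22 < 53, so CF = 1
CF = 1

1


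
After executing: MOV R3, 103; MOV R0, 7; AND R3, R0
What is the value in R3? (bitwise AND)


Register state trace:
  MOV R3, 103  → R3 = 103 (0b01100111)
  MOV R0, 7  → R0 = 7 (0b00000111)
  AND R3, R0  → R3 = 103 AND 7 = 7 (0b00000111)
Final: R3 = 7

7


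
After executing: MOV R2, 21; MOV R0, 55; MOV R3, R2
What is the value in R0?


Register state trace:
  MOV R2, 21  → R2 = 21
  MOV R0, 55  → R0 = 55
  MOV R3, R2  → R3 = 21
Final: R0 = 55

55


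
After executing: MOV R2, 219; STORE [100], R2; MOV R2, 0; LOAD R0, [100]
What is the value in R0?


Register and memory trace:
  MOV R2, 219  → R2 = 219
  STORE [100], R2  → mem[100] = 219
  MOV R2, 0  → R2 = 0
  LOAD R0, [100]  → R0 = mem[100] = 219
Final: R0 = 219

219


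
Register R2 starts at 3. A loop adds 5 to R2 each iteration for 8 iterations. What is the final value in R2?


Starting value: R2 = 3
  Iter 1: R2 = 3 + 5 = 8
  Iter 2: R2 = 8 + 5 = 13
  Iter 3: R2 = 13 + 5 = 18
  Iter 4: R2 = 18 + 5 = 23
  Iter 5: R2 = 23 + 5 = 28
  Iter 6: R2 = 28 + 5 = 33
  Iter 7: R2 = 33 + 5 = 38
  Iter 8: R2 = 38 + 5 = 43
Final: R2 = 43

43


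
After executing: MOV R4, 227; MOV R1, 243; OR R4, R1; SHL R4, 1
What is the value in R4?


Register state trace:
  MOV R4, 227  → R4 = 227 (0b11100011)
  MOV R1, 243  → R1 = 243 (0b11110011)
  OR R4, R1  → R4 = 227 OR 243 = 243 (0b11110011)
  SHL R4, 1  → R4 = 243 << 1 = 486
Final: R4 = 486

486


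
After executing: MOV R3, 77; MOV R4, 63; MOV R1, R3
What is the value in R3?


Register state trace:
  MOV R3, 77  → R3 = 77
  MOV R4, 63  → R4 = 63
  MOV R1, R3  → R1 = 77
Final: R3 = 77

77


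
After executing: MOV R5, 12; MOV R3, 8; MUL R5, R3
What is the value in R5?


Register state trace:
  MOV R5, 12  → R5 = 12
  MOV R3, 8  → R3 = 8
  MUL R5, R3  → R5 = 12 * 8 = 96
Final: R5 = 96

96


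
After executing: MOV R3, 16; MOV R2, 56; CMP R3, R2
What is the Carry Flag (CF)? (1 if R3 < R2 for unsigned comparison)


Register state trace:
  MOV R3, 16  → R3 = 16
  MOV R2, 56  → R2 = 56
  CMP R3, R2  → unsigned 16 - 56: borrow occurs
  16 < 56, so CF = 1
CF = 1

1


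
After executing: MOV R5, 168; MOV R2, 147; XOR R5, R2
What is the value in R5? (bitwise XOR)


Register state trace:
  MOV R5, 168  → R5 = 168 (0b10101000)
  MOV R2, 147  → R2 = 147 (0b10010011)
  XOR R5, R2  → R5 = 168 XOR 147 = 59 (0b00111011)
Final: R5 = 59

59


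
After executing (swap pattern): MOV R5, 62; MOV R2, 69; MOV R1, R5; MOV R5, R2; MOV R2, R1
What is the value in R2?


Register state trace (swap pattern):
  MOV R5, 62  → R5 = 62
  MOV R2, 69  → R2 = 69
  MOV R1, R5  → R1 = 62  (save R5)
  MOV R5, R2  → R5 = 69  (R5 gets R2's value)
  MOV R2, R1  → R2 = 62  (R2 gets saved value)
Final: R2 = 62

62


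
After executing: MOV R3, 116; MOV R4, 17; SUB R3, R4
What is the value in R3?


Register state trace:
  MOV R3, 116  → R3 = 116
  MOV R4, 17  → R4 = 17
  SUB R3, R4  → R3 = 116 - 17 = 99
Final: R3 = 99

99


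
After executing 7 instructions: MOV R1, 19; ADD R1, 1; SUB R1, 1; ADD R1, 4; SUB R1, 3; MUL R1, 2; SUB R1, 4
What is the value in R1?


Register state trace:
  MOV R1, 19  → R1 = 19
  ADD R1, 1  → R1 = 19 + 1 = 20
  SUB R1, 1  → R1 = 20 - 1 = 19
  ADD R1, 4  → R1 = 19 + 4 = 23
  SUB R1, 3  → R1 = 23 - 3 = 20
  MUL R1, 2  → R1 = 20 * 2 = 40
  SUB R1, 4  → R1 = 40 - 4 = 36
Final: R1 = 36

36


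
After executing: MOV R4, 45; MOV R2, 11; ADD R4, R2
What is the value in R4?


Register state trace:
  MOV R4, 45  → R4 = 45
  MOV R2, 11  → R2 = 11
  ADD R4, R2  → R4 = 45 + 11 = 56
Final: R4 = 56

56


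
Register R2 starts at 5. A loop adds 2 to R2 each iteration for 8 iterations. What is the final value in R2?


Starting value: R2 = 5
  Iter 1: R2 = 5 + 2 = 7
  Iter 2: R2 = 7 + 2 = 9
  Iter 3: R2 = 9 + 2 = 11
  Iter 4: R2 = 11 + 2 = 13
  Iter 5: R2 = 13 + 2 = 15
  Iter 6: R2 = 15 + 2 = 17
  Iter 7: R2 = 17 + 2 = 19
  Iter 8: R2 = 19 + 2 = 21
Final: R2 = 21

21


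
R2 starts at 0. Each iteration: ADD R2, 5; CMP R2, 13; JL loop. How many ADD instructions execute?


Loop trace (R2 starts at 0, target 13, step 5):
  ADD #1: R2 = 0 + 5 = 5  → 5 < 13, loop
  ADD #2: R2 = 5 + 5 = 10  → 10 < 13, loop
  ADD #3: R2 = 10 + 5 = 15  → 15 >= 13, exit
Total ADD instructions: 3

3


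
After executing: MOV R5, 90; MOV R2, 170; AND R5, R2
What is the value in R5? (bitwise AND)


Register state trace:
  MOV R5, 90  → R5 = 90 (0b01011010)
  MOV R2, 170  → R2 = 170 (0b10101010)
  AND R5, R2  → R5 = 90 AND 170 = 10 (0b00001010)
Final: R5 = 10

10


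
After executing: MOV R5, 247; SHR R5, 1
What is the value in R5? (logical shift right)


Register state trace:
  MOV R5, 247  → R5 = 247
  SHR R5, 1  → R5 = 247 >> 1 = 247 // 2^1 = 123
Final: R5 = 123

123


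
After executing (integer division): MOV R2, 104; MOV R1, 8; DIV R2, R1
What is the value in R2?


Register state trace:
  MOV R2, 104  → R2 = 104
  MOV R1, 8  → R1 = 8
  DIV R2, R1  → R2 = 104 // 8 = 13
Final: R2 = 13

13


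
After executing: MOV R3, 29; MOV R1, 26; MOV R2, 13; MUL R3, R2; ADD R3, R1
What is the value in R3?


Register state trace:
  MOV R3, 29  → R3 = 29
  MOV R1, 26  → R1 = 26
  MOV R2, 13  → R2 = 13
  MUL R3, R2  → R3 = 29 * 13 = 377
  ADD R3, R1  → R3 = 377 + 26 = 403
Final: R3 = 403

403


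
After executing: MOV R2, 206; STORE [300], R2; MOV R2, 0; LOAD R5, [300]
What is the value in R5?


Register and memory trace:
  MOV R2, 206  → R2 = 206
  STORE [300], R2  → mem[300] = 206
  MOV R2, 0  → R2 = 0
  LOAD R5, [300]  → R5 = mem[300] = 206
Final: R5 = 206

206


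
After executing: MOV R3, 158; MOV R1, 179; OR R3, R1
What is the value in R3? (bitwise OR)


Register state trace:
  MOV R3, 158  → R3 = 158 (0b10011110)
  MOV R1, 179  → R1 = 179 (0b10110011)
  OR R3, R1   → R3 = 158 OR 179 = 191 (0b10111111)
Final: R3 = 191

191


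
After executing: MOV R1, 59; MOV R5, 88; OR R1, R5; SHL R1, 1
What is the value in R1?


Register state trace:
  MOV R1, 59  → R1 = 59 (0b00111011)
  MOV R5, 88  → R5 = 88 (0b01011000)
  OR R1, R5  → R1 = 59 OR 88 = 123 (0b01111011)
  SHL R1, 1  → R1 = 123 << 1 = 246
Final: R1 = 246

246


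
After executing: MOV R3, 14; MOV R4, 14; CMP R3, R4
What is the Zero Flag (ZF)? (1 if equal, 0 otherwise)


Register state trace:
  MOV R3, 14  → R3 = 14
  MOV R4, 14  → R4 = 14
  CMP R3, R4  → computes 14 - 14 = 0
  Result is zero, so values are equal
ZF = 1

1


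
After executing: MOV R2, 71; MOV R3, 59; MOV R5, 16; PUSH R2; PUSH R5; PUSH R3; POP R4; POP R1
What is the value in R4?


Stack trace (top is rightmost):
  MOV R2, 71  → R2 = 71
  MOV R3, 59  → R3 = 59
  MOV R5, 16  → R5 = 16
  PUSH R2  → stack: [71]
  PUSH R5  → stack: [71, 16]
  PUSH R3  → stack: [71, 16, 59]
  POP R4  → R4 = 59, stack: [71, 16]
  POP R1  → R1 = 16, stack: [71]
Final: R4 = 59

59


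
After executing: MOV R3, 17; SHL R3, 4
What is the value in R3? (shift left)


Register state trace:
  MOV R3, 17  → R3 = 17
  SHL R3, 4  → R3 = 17 << 4 = 17 * 2^4 = 272
Final: R3 = 272

272


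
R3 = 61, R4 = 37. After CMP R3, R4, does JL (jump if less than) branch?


Trace:
  R3 = 61, R4 = 37
  CMP R3, R4  → compares 61 vs 37
  JL checks: is 61 less than 37?
  61 > 37, so condition is false
Branch taken: No

No


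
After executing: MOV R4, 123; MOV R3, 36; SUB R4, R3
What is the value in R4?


Register state trace:
  MOV R4, 123  → R4 = 123
  MOV R3, 36  → R3 = 36
  SUB R4, R3  → R4 = 123 - 36 = 87
Final: R4 = 87

87


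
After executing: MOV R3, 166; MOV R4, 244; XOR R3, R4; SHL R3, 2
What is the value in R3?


Register state trace:
  MOV R3, 166  → R3 = 166 (0b10100110)
  MOV R4, 244  → R4 = 244 (0b11110100)
  XOR R3, R4  → R3 = 166 XOR 244 = 82 (0b01010010)
  SHL R3, 2  → R3 = 82 << 2 = 328
Final: R3 = 328

328


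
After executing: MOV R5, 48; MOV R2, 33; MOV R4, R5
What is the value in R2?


Register state trace:
  MOV R5, 48  → R5 = 48
  MOV R2, 33  → R2 = 33
  MOV R4, R5  → R4 = 48
Final: R2 = 33

33


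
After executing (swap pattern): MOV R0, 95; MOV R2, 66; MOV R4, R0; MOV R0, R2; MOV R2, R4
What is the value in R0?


Register state trace (swap pattern):
  MOV R0, 95  → R0 = 95
  MOV R2, 66  → R2 = 66
  MOV R4, R0  → R4 = 95  (save R0)
  MOV R0, R2  → R0 = 66  (R0 gets R2's value)
  MOV R2, R4  → R2 = 95  (R2 gets saved value)
Final: R0 = 66

66


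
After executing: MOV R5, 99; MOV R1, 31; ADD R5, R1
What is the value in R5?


Register state trace:
  MOV R5, 99  → R5 = 99
  MOV R1, 31  → R1 = 31
  ADD R5, R1  → R5 = 99 + 31 = 130
Final: R5 = 130

130


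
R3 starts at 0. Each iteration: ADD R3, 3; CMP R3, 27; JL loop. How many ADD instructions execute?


Loop trace (R3 starts at 0, target 27, step 3):
  ADD #1: R3 = 0 + 3 = 3  → 3 < 27, loop
  ADD #2: R3 = 3 + 3 = 6  → 6 < 27, loop
  ADD #3: R3 = 6 + 3 = 9  → 9 < 27, loop
  ADD #4: R3 = 9 + 3 = 12  → 12 < 27, loop
  ADD #5: R3 = 12 + 3 = 15  → 15 < 27, loop
  ADD #6: R3 = 15 + 3 = 18  → 18 < 27, loop
  ADD #7: R3 = 18 + 3 = 21  → 21 < 27, loop
  ADD #8: R3 = 21 + 3 = 24  → 24 < 27, loop
  ADD #9: R3 = 24 + 3 = 27  → 27 >= 27, exit
Total ADD instructions: 9

9


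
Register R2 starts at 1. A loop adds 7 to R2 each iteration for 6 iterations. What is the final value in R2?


Starting value: R2 = 1
  Iter 1: R2 = 1 + 7 = 8
  Iter 2: R2 = 8 + 7 = 15
  Iter 3: R2 = 15 + 7 = 22
  Iter 4: R2 = 22 + 7 = 29
  Iter 5: R2 = 29 + 7 = 36
  Iter 6: R2 = 36 + 7 = 43
Final: R2 = 43

43


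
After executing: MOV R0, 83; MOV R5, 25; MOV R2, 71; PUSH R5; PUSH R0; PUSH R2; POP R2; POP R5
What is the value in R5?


Stack trace (top is rightmost):
  MOV R0, 83  → R0 = 83
  MOV R5, 25  → R5 = 25
  MOV R2, 71  → R2 = 71
  PUSH R5  → stack: [25]
  PUSH R0  → stack: [25, 83]
  PUSH R2  → stack: [25, 83, 71]
  POP R2  → R2 = 71, stack: [25, 83]
  POP R5  → R5 = 83, stack: [25]
Final: R5 = 83

83


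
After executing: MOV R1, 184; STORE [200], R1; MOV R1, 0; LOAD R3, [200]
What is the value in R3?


Register and memory trace:
  MOV R1, 184  → R1 = 184
  STORE [200], R1  → mem[200] = 184
  MOV R1, 0  → R1 = 0
  LOAD R3, [200]  → R3 = mem[200] = 184
Final: R3 = 184

184


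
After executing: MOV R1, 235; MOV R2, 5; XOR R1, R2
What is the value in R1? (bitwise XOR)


Register state trace:
  MOV R1, 235  → R1 = 235 (0b11101011)
  MOV R2, 5  → R2 = 5 (0b00000101)
  XOR R1, R2  → R1 = 235 XOR 5 = 238 (0b11101110)
Final: R1 = 238

238


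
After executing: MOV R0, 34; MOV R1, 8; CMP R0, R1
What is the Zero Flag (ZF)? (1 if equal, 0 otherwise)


Register state trace:
  MOV R0, 34  → R0 = 34
  MOV R1, 8  → R1 = 8
  CMP R0, R1  → computes 34 - 8 = 26
  Result is nonzero, so values are not equal
ZF = 0

0


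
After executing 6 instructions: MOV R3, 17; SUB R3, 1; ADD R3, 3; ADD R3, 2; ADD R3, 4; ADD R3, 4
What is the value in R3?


Register state trace:
  MOV R3, 17  → R3 = 17
  SUB R3, 1  → R3 = 17 - 1 = 16
  ADD R3, 3  → R3 = 16 + 3 = 19
  ADD R3, 2  → R3 = 19 + 2 = 21
  ADD R3, 4  → R3 = 21 + 4 = 25
  ADD R3, 4  → R3 = 25 + 4 = 29
Final: R3 = 29

29


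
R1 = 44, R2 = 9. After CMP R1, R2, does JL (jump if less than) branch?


Trace:
  R1 = 44, R2 = 9
  CMP R1, R2  → compares 44 vs 9
  JL checks: is 44 less than 9?
  44 > 9, so condition is false
Branch taken: No

No


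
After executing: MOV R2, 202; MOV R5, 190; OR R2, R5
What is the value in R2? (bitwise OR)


Register state trace:
  MOV R2, 202  → R2 = 202 (0b11001010)
  MOV R5, 190  → R5 = 190 (0b10111110)
  OR R2, R5   → R2 = 202 OR 190 = 254 (0b11111110)
Final: R2 = 254

254


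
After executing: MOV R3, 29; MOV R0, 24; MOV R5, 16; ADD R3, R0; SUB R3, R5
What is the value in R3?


Register state trace:
  MOV R3, 29  → R3 = 29
  MOV R0, 24  → R0 = 24
  MOV R5, 16  → R5 = 16
  ADD R3, R0  → R3 = 29 + 24 = 53
  SUB R3, R5  → R3 = 53 - 16 = 37
Final: R3 = 37

37


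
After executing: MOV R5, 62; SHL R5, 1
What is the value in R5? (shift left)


Register state trace:
  MOV R5, 62  → R5 = 62
  SHL R5, 1  → R5 = 62 << 1 = 62 * 2^1 = 124
Final: R5 = 124

124


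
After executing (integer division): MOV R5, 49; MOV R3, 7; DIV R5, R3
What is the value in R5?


Register state trace:
  MOV R5, 49  → R5 = 49
  MOV R3, 7  → R3 = 7
  DIV R5, R3  → R5 = 49 // 7 = 7
Final: R5 = 7

7


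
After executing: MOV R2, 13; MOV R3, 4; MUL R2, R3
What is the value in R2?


Register state trace:
  MOV R2, 13  → R2 = 13
  MOV R3, 4  → R3 = 4
  MUL R2, R3  → R2 = 13 * 4 = 52
Final: R2 = 52

52


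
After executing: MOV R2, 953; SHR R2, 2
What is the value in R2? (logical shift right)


Register state trace:
  MOV R2, 953  → R2 = 953
  SHR R2, 2  → R2 = 953 >> 2 = 953 // 2^2 = 238
Final: R2 = 238

238


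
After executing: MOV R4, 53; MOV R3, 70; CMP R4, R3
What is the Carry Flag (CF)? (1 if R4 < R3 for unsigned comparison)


Register state trace:
  MOV R4, 53  → R4 = 53
  MOV R3, 70  → R3 = 70
  CMP R4, R3  → unsigned 53 - 70: borrow occurs
  53 < 70, so CF = 1
CF = 1

1


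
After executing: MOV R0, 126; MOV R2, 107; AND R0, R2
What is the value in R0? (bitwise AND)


Register state trace:
  MOV R0, 126  → R0 = 126 (0b01111110)
  MOV R2, 107  → R2 = 107 (0b01101011)
  AND R0, R2  → R0 = 126 AND 107 = 106 (0b01101010)
Final: R0 = 106

106


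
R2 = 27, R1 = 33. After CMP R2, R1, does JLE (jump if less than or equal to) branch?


Trace:
  R2 = 27, R1 = 33
  CMP R2, R1  → compares 27 vs 33
  JLE checks: is 27 less than or equal to 33?
  27 < 33, so condition is true
Branch taken: Yes

Yes


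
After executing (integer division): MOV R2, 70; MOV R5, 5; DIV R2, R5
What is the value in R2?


Register state trace:
  MOV R2, 70  → R2 = 70
  MOV R5, 5  → R5 = 5
  DIV R2, R5  → R2 = 70 // 5 = 14
Final: R2 = 14

14


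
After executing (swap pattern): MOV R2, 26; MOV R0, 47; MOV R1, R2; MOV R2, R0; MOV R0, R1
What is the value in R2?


Register state trace (swap pattern):
  MOV R2, 26  → R2 = 26
  MOV R0, 47  → R0 = 47
  MOV R1, R2  → R1 = 26  (save R2)
  MOV R2, R0  → R2 = 47  (R2 gets R0's value)
  MOV R0, R1  → R0 = 26  (R0 gets saved value)
Final: R2 = 47

47


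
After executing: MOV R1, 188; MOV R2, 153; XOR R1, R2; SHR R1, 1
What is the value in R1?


Register state trace:
  MOV R1, 188  → R1 = 188 (0b10111100)
  MOV R2, 153  → R2 = 153 (0b10011001)
  XOR R1, R2  → R1 = 188 XOR 153 = 37 (0b00100101)
  SHR R1, 1  → R1 = 37 >> 1 = 18
Final: R1 = 18

18


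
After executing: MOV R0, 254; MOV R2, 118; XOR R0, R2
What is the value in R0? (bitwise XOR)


Register state trace:
  MOV R0, 254  → R0 = 254 (0b11111110)
  MOV R2, 118  → R2 = 118 (0b01110110)
  XOR R0, R2  → R0 = 254 XOR 118 = 136 (0b10001000)
Final: R0 = 136

136


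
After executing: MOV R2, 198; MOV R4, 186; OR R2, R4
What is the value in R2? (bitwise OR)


Register state trace:
  MOV R2, 198  → R2 = 198 (0b11000110)
  MOV R4, 186  → R4 = 186 (0b10111010)
  OR R2, R4   → R2 = 198 OR 186 = 254 (0b11111110)
Final: R2 = 254

254


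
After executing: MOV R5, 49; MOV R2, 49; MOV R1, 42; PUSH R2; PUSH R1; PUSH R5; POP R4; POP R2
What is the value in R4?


Stack trace (top is rightmost):
  MOV R5, 49  → R5 = 49
  MOV R2, 49  → R2 = 49
  MOV R1, 42  → R1 = 42
  PUSH R2  → stack: [49]
  PUSH R1  → stack: [49, 42]
  PUSH R5  → stack: [49, 42, 49]
  POP R4  → R4 = 49, stack: [49, 42]
  POP R2  → R2 = 42, stack: [49]
Final: R4 = 49

49


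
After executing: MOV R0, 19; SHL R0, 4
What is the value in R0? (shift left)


Register state trace:
  MOV R0, 19  → R0 = 19
  SHL R0, 4  → R0 = 19 << 4 = 19 * 2^4 = 304
Final: R0 = 304

304


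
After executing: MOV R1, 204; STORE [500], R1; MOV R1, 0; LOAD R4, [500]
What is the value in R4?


Register and memory trace:
  MOV R1, 204  → R1 = 204
  STORE [500], R1  → mem[500] = 204
  MOV R1, 0  → R1 = 0
  LOAD R4, [500]  → R4 = mem[500] = 204
Final: R4 = 204

204


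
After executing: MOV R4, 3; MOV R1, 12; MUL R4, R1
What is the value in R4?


Register state trace:
  MOV R4, 3  → R4 = 3
  MOV R1, 12  → R1 = 12
  MUL R4, R1  → R4 = 3 * 12 = 36
Final: R4 = 36

36


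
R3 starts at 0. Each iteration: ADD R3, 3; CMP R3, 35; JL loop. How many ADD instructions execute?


Loop trace (R3 starts at 0, target 35, step 3):
  ADD #1: R3 = 0 + 3 = 3  → 3 < 35, loop
  ADD #2: R3 = 3 + 3 = 6  → 6 < 35, loop
  ADD #3: R3 = 6 + 3 = 9  → 9 < 35, loop
  ADD #4: R3 = 9 + 3 = 12  → 12 < 35, loop
  ADD #5: R3 = 12 + 3 = 15  → 15 < 35, loop
  ADD #6: R3 = 15 + 3 = 18  → 18 < 35, loop
  ADD #7: R3 = 18 + 3 = 21  → 21 < 35, loop
  ADD #8: R3 = 21 + 3 = 24  → 24 < 35, loop
  ADD #9: R3 = 24 + 3 = 27  → 27 < 35, loop
  ADD #10: R3 = 27 + 3 = 30  → 30 < 35, loop
  ADD #11: R3 = 30 + 3 = 33  → 33 < 35, loop
  ADD #12: R3 = 33 + 3 = 36  → 36 >= 35, exit
Total ADD instructions: 12

12


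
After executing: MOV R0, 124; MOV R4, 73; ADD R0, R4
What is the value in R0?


Register state trace:
  MOV R0, 124  → R0 = 124
  MOV R4, 73  → R4 = 73
  ADD R0, R4  → R0 = 124 + 73 = 197
Final: R0 = 197

197


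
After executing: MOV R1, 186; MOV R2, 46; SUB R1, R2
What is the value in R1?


Register state trace:
  MOV R1, 186  → R1 = 186
  MOV R2, 46  → R2 = 46
  SUB R1, R2  → R1 = 186 - 46 = 140
Final: R1 = 140

140


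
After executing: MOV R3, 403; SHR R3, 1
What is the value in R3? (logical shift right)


Register state trace:
  MOV R3, 403  → R3 = 403
  SHR R3, 1  → R3 = 403 >> 1 = 403 // 2^1 = 201
Final: R3 = 201

201


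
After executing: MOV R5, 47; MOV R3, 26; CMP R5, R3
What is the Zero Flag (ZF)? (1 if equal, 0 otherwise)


Register state trace:
  MOV R5, 47  → R5 = 47
  MOV R3, 26  → R3 = 26
  CMP R5, R3  → computes 47 - 26 = 21
  Result is nonzero, so values are not equal
ZF = 0

0


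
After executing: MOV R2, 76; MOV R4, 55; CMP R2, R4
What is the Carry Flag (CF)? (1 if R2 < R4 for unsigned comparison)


Register state trace:
  MOV R2, 76  → R2 = 76
  MOV R4, 55  → R4 = 55
  CMP R2, R4  → unsigned 76 - 55: no borrow
  76 >= 55, so CF = 0
CF = 0

0


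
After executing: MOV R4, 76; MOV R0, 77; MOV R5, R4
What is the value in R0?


Register state trace:
  MOV R4, 76  → R4 = 76
  MOV R0, 77  → R0 = 77
  MOV R5, R4  → R5 = 76
Final: R0 = 77

77


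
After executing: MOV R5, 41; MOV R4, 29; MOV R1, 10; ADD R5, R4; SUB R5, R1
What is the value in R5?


Register state trace:
  MOV R5, 41  → R5 = 41
  MOV R4, 29  → R4 = 29
  MOV R1, 10  → R1 = 10
  ADD R5, R4  → R5 = 41 + 29 = 70
  SUB R5, R1  → R5 = 70 - 10 = 60
Final: R5 = 60

60


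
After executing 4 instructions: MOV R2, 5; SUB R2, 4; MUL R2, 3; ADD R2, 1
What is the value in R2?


Register state trace:
  MOV R2, 5  → R2 = 5
  SUB R2, 4  → R2 = 5 - 4 = 1
  MUL R2, 3  → R2 = 1 * 3 = 3
  ADD R2, 1  → R2 = 3 + 1 = 4
Final: R2 = 4

4


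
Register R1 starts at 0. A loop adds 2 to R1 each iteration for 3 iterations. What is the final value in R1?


Starting value: R1 = 0
  Iter 1: R1 = 0 + 2 = 2
  Iter 2: R1 = 2 + 2 = 4
  Iter 3: R1 = 4 + 2 = 6
Final: R1 = 6

6


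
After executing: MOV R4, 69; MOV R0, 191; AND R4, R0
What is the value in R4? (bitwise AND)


Register state trace:
  MOV R4, 69  → R4 = 69 (0b01000101)
  MOV R0, 191  → R0 = 191 (0b10111111)
  AND R4, R0  → R4 = 69 AND 191 = 5 (0b00000101)
Final: R4 = 5

5


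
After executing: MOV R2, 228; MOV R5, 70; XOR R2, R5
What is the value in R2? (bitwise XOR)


Register state trace:
  MOV R2, 228  → R2 = 228 (0b11100100)
  MOV R5, 70  → R5 = 70 (0b01000110)
  XOR R2, R5  → R2 = 228 XOR 70 = 162 (0b10100010)
Final: R2 = 162

162


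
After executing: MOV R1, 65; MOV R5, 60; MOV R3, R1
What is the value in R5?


Register state trace:
  MOV R1, 65  → R1 = 65
  MOV R5, 60  → R5 = 60
  MOV R3, R1  → R3 = 65
Final: R5 = 60

60


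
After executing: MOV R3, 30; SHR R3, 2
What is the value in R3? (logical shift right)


Register state trace:
  MOV R3, 30  → R3 = 30
  SHR R3, 2  → R3 = 30 >> 2 = 30 // 2^2 = 7
Final: R3 = 7

7


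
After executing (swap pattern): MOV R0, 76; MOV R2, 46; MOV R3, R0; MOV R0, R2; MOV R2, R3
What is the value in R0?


Register state trace (swap pattern):
  MOV R0, 76  → R0 = 76
  MOV R2, 46  → R2 = 46
  MOV R3, R0  → R3 = 76  (save R0)
  MOV R0, R2  → R0 = 46  (R0 gets R2's value)
  MOV R2, R3  → R2 = 76  (R2 gets saved value)
Final: R0 = 46

46


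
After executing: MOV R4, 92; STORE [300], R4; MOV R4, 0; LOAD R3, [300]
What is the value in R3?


Register and memory trace:
  MOV R4, 92  → R4 = 92
  STORE [300], R4  → mem[300] = 92
  MOV R4, 0  → R4 = 0
  LOAD R3, [300]  → R3 = mem[300] = 92
Final: R3 = 92

92


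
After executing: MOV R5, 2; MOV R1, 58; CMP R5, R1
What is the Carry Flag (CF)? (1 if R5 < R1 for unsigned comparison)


Register state trace:
  MOV R5, 2  → R5 = 2
  MOV R1, 58  → R1 = 58
  CMP R5, R1  → unsigned 2 - 58: borrow occurs
  2 < 58, so CF = 1
CF = 1

1


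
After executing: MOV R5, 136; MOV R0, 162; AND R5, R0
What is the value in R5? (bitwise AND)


Register state trace:
  MOV R5, 136  → R5 = 136 (0b10001000)
  MOV R0, 162  → R0 = 162 (0b10100010)
  AND R5, R0  → R5 = 136 AND 162 = 128 (0b10000000)
Final: R5 = 128

128


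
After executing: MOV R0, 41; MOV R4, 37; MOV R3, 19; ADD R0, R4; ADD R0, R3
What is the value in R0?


Register state trace:
  MOV R0, 41  → R0 = 41
  MOV R4, 37  → R4 = 37
  MOV R3, 19  → R3 = 19
  ADD R0, R4  → R0 = 41 + 37 = 78
  ADD R0, R3  → R0 = 78 + 19 = 97
Final: R0 = 97

97


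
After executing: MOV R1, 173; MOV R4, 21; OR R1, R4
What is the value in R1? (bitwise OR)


Register state trace:
  MOV R1, 173  → R1 = 173 (0b10101101)
  MOV R4, 21  → R4 = 21 (0b00010101)
  OR R1, R4   → R1 = 173 OR 21 = 189 (0b10111101)
Final: R1 = 189

189


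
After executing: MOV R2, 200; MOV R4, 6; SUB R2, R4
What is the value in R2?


Register state trace:
  MOV R2, 200  → R2 = 200
  MOV R4, 6  → R4 = 6
  SUB R2, R4  → R2 = 200 - 6 = 194
Final: R2 = 194

194


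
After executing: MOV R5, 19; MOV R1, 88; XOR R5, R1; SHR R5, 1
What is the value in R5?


Register state trace:
  MOV R5, 19  → R5 = 19 (0b00010011)
  MOV R1, 88  → R1 = 88 (0b01011000)
  XOR R5, R1  → R5 = 19 XOR 88 = 75 (0b01001011)
  SHR R5, 1  → R5 = 75 >> 1 = 37
Final: R5 = 37

37


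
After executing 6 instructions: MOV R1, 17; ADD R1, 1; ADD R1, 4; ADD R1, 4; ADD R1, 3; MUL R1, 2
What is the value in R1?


Register state trace:
  MOV R1, 17  → R1 = 17
  ADD R1, 1  → R1 = 17 + 1 = 18
  ADD R1, 4  → R1 = 18 + 4 = 22
  ADD R1, 4  → R1 = 22 + 4 = 26
  ADD R1, 3  → R1 = 26 + 3 = 29
  MUL R1, 2  → R1 = 29 * 2 = 58
Final: R1 = 58

58


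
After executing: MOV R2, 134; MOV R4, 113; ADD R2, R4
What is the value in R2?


Register state trace:
  MOV R2, 134  → R2 = 134
  MOV R4, 113  → R4 = 113
  ADD R2, R4  → R2 = 134 + 113 = 247
Final: R2 = 247

247


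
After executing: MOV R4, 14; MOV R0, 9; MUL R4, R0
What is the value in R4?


Register state trace:
  MOV R4, 14  → R4 = 14
  MOV R0, 9  → R0 = 9
  MUL R4, R0  → R4 = 14 * 9 = 126
Final: R4 = 126

126


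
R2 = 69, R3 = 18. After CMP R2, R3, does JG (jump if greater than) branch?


Trace:
  R2 = 69, R3 = 18
  CMP R2, R3  → compares 69 vs 18
  JG checks: is 69 greater than 18?
  69 > 18, so condition is true
Branch taken: Yes

Yes


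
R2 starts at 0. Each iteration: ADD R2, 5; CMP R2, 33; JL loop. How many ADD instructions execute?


Loop trace (R2 starts at 0, target 33, step 5):
  ADD #1: R2 = 0 + 5 = 5  → 5 < 33, loop
  ADD #2: R2 = 5 + 5 = 10  → 10 < 33, loop
  ADD #3: R2 = 10 + 5 = 15  → 15 < 33, loop
  ADD #4: R2 = 15 + 5 = 20  → 20 < 33, loop
  ADD #5: R2 = 20 + 5 = 25  → 25 < 33, loop
  ADD #6: R2 = 25 + 5 = 30  → 30 < 33, loop
  ADD #7: R2 = 30 + 5 = 35  → 35 >= 33, exit
Total ADD instructions: 7

7


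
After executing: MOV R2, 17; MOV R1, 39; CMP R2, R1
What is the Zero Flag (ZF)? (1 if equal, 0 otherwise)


Register state trace:
  MOV R2, 17  → R2 = 17
  MOV R1, 39  → R1 = 39
  CMP R2, R1  → computes 17 - 39 = -22
  Result is nonzero, so values are not equal
ZF = 0

0


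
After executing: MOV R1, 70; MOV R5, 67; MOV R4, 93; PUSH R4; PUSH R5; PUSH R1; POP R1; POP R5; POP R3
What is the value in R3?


Stack trace (top is rightmost):
  MOV R1, 70  → R1 = 70
  MOV R5, 67  → R5 = 67
  MOV R4, 93  → R4 = 93
  PUSH R4  → stack: [93]
  PUSH R5  → stack: [93, 67]
  PUSH R1  → stack: [93, 67, 70]
  POP R1  → R1 = 70, stack: [93, 67]
  POP R5  → R5 = 67, stack: [93]
  POP R3  → R3 = 93, stack: []
Final: R3 = 93

93


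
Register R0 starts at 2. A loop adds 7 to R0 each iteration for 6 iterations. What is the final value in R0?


Starting value: R0 = 2
  Iter 1: R0 = 2 + 7 = 9
  Iter 2: R0 = 9 + 7 = 16
  Iter 3: R0 = 16 + 7 = 23
  Iter 4: R0 = 23 + 7 = 30
  Iter 5: R0 = 30 + 7 = 37
  Iter 6: R0 = 37 + 7 = 44
Final: R0 = 44

44


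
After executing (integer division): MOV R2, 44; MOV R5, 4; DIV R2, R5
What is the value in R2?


Register state trace:
  MOV R2, 44  → R2 = 44
  MOV R5, 4  → R5 = 4
  DIV R2, R5  → R2 = 44 // 4 = 11
Final: R2 = 11

11


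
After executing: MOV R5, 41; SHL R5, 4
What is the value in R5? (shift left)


Register state trace:
  MOV R5, 41  → R5 = 41
  SHL R5, 4  → R5 = 41 << 4 = 41 * 2^4 = 656
Final: R5 = 656

656


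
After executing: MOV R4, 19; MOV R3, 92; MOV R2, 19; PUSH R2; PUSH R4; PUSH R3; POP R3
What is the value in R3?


Stack trace (top is rightmost):
  MOV R4, 19  → R4 = 19
  MOV R3, 92  → R3 = 92
  MOV R2, 19  → R2 = 19
  PUSH R2  → stack: [19]
  PUSH R4  → stack: [19, 19]
  PUSH R3  → stack: [19, 19, 92]
  POP R3  → R3 = 92, stack: [19, 19]
Final: R3 = 92

92


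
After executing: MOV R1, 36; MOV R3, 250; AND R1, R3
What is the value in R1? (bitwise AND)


Register state trace:
  MOV R1, 36  → R1 = 36 (0b00100100)
  MOV R3, 250  → R3 = 250 (0b11111010)
  AND R1, R3  → R1 = 36 AND 250 = 32 (0b00100000)
Final: R1 = 32

32


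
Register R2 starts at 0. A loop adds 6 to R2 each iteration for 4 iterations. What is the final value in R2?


Starting value: R2 = 0
  Iter 1: R2 = 0 + 6 = 6
  Iter 2: R2 = 6 + 6 = 12
  Iter 3: R2 = 12 + 6 = 18
  Iter 4: R2 = 18 + 6 = 24
Final: R2 = 24

24


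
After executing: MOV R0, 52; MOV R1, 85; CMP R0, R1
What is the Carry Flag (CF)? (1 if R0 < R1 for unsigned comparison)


Register state trace:
  MOV R0, 52  → R0 = 52
  MOV R1, 85  → R1 = 85
  CMP R0, R1  → unsigned 52 - 85: borrow occurs
  52 < 85, so CF = 1
CF = 1

1


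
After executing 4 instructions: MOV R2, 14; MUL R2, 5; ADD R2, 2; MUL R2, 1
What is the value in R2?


Register state trace:
  MOV R2, 14  → R2 = 14
  MUL R2, 5  → R2 = 14 * 5 = 70
  ADD R2, 2  → R2 = 70 + 2 = 72
  MUL R2, 1  → R2 = 72 * 1 = 72
Final: R2 = 72

72


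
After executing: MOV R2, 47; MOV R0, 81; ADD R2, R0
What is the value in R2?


Register state trace:
  MOV R2, 47  → R2 = 47
  MOV R0, 81  → R0 = 81
  ADD R2, R0  → R2 = 47 + 81 = 128
Final: R2 = 128

128


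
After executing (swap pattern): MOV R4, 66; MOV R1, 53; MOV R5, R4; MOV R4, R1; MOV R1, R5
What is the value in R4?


Register state trace (swap pattern):
  MOV R4, 66  → R4 = 66
  MOV R1, 53  → R1 = 53
  MOV R5, R4  → R5 = 66  (save R4)
  MOV R4, R1  → R4 = 53  (R4 gets R1's value)
  MOV R1, R5  → R1 = 66  (R1 gets saved value)
Final: R4 = 53

53


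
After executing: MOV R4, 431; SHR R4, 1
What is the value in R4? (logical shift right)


Register state trace:
  MOV R4, 431  → R4 = 431
  SHR R4, 1  → R4 = 431 >> 1 = 431 // 2^1 = 215
Final: R4 = 215

215


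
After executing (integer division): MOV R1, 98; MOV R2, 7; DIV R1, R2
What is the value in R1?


Register state trace:
  MOV R1, 98  → R1 = 98
  MOV R2, 7  → R2 = 7
  DIV R1, R2  → R1 = 98 // 7 = 14
Final: R1 = 14

14


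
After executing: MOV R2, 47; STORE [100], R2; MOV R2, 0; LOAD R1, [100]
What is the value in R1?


Register and memory trace:
  MOV R2, 47  → R2 = 47
  STORE [100], R2  → mem[100] = 47
  MOV R2, 0  → R2 = 0
  LOAD R1, [100]  → R1 = mem[100] = 47
Final: R1 = 47

47


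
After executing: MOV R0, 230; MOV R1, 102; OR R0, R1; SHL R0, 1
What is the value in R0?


Register state trace:
  MOV R0, 230  → R0 = 230 (0b11100110)
  MOV R1, 102  → R1 = 102 (0b01100110)
  OR R0, R1  → R0 = 230 OR 102 = 230 (0b11100110)
  SHL R0, 1  → R0 = 230 << 1 = 460
Final: R0 = 460

460


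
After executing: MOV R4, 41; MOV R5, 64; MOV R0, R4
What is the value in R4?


Register state trace:
  MOV R4, 41  → R4 = 41
  MOV R5, 64  → R5 = 64
  MOV R0, R4  → R0 = 41
Final: R4 = 41

41


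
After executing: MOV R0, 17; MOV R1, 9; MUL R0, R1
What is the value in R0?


Register state trace:
  MOV R0, 17  → R0 = 17
  MOV R1, 9  → R1 = 9
  MUL R0, R1  → R0 = 17 * 9 = 153
Final: R0 = 153

153


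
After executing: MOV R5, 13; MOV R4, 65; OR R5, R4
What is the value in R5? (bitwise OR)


Register state trace:
  MOV R5, 13  → R5 = 13 (0b00001101)
  MOV R4, 65  → R4 = 65 (0b01000001)
  OR R5, R4   → R5 = 13 OR 65 = 77 (0b01001101)
Final: R5 = 77

77


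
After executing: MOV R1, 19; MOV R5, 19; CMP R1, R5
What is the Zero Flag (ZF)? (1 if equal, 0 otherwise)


Register state trace:
  MOV R1, 19  → R1 = 19
  MOV R5, 19  → R5 = 19
  CMP R1, R5  → computes 19 - 19 = 0
  Result is zero, so values are equal
ZF = 1

1


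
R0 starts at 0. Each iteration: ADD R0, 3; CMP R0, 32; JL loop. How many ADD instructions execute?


Loop trace (R0 starts at 0, target 32, step 3):
  ADD #1: R0 = 0 + 3 = 3  → 3 < 32, loop
  ADD #2: R0 = 3 + 3 = 6  → 6 < 32, loop
  ADD #3: R0 = 6 + 3 = 9  → 9 < 32, loop
  ADD #4: R0 = 9 + 3 = 12  → 12 < 32, loop
  ADD #5: R0 = 12 + 3 = 15  → 15 < 32, loop
  ADD #6: R0 = 15 + 3 = 18  → 18 < 32, loop
  ADD #7: R0 = 18 + 3 = 21  → 21 < 32, loop
  ADD #8: R0 = 21 + 3 = 24  → 24 < 32, loop
  ADD #9: R0 = 24 + 3 = 27  → 27 < 32, loop
  ADD #10: R0 = 27 + 3 = 30  → 30 < 32, loop
  ADD #11: R0 = 30 + 3 = 33  → 33 >= 32, exit
Total ADD instructions: 11

11


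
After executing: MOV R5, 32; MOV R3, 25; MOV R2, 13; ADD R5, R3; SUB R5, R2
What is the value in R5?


Register state trace:
  MOV R5, 32  → R5 = 32
  MOV R3, 25  → R3 = 25
  MOV R2, 13  → R2 = 13
  ADD R5, R3  → R5 = 32 + 25 = 57
  SUB R5, R2  → R5 = 57 - 13 = 44
Final: R5 = 44

44


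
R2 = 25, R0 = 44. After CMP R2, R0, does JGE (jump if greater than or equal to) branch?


Trace:
  R2 = 25, R0 = 44
  CMP R2, R0  → compares 25 vs 44
  JGE checks: is 25 greater than or equal to 44?
  25 < 44, so condition is false
Branch taken: No

No


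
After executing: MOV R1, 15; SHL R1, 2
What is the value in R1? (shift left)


Register state trace:
  MOV R1, 15  → R1 = 15
  SHL R1, 2  → R1 = 15 << 2 = 15 * 2^2 = 60
Final: R1 = 60

60


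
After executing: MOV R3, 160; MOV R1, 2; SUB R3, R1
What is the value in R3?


Register state trace:
  MOV R3, 160  → R3 = 160
  MOV R1, 2  → R1 = 2
  SUB R3, R1  → R3 = 160 - 2 = 158
Final: R3 = 158

158


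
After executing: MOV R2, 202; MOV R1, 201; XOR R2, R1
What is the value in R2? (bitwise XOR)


Register state trace:
  MOV R2, 202  → R2 = 202 (0b11001010)
  MOV R1, 201  → R1 = 201 (0b11001001)
  XOR R2, R1  → R2 = 202 XOR 201 = 3 (0b00000011)
Final: R2 = 3

3


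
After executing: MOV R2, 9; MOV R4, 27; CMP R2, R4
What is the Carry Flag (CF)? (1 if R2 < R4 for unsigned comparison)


Register state trace:
  MOV R2, 9  → R2 = 9
  MOV R4, 27  → R4 = 27
  CMP R2, R4  → unsigned 9 - 27: borrow occurs
  9 < 27, so CF = 1
CF = 1

1


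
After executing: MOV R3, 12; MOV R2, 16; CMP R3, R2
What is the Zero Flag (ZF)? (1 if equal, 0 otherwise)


Register state trace:
  MOV R3, 12  → R3 = 12
  MOV R2, 16  → R2 = 16
  CMP R3, R2  → computes 12 - 16 = -4
  Result is nonzero, so values are not equal
ZF = 0

0


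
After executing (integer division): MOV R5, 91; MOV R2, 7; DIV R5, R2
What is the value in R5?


Register state trace:
  MOV R5, 91  → R5 = 91
  MOV R2, 7  → R2 = 7
  DIV R5, R2  → R5 = 91 // 7 = 13
Final: R5 = 13

13


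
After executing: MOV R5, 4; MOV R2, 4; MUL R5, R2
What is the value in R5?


Register state trace:
  MOV R5, 4  → R5 = 4
  MOV R2, 4  → R2 = 4
  MUL R5, R2  → R5 = 4 * 4 = 16
Final: R5 = 16

16


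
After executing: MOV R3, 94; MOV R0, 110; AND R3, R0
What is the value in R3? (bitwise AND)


Register state trace:
  MOV R3, 94  → R3 = 94 (0b01011110)
  MOV R0, 110  → R0 = 110 (0b01101110)
  AND R3, R0  → R3 = 94 AND 110 = 78 (0b01001110)
Final: R3 = 78

78


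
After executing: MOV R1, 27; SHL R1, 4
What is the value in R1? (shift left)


Register state trace:
  MOV R1, 27  → R1 = 27
  SHL R1, 4  → R1 = 27 << 4 = 27 * 2^4 = 432
Final: R1 = 432

432


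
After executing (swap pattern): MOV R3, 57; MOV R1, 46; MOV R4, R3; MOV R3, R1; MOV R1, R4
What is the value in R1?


Register state trace (swap pattern):
  MOV R3, 57  → R3 = 57
  MOV R1, 46  → R1 = 46
  MOV R4, R3  → R4 = 57  (save R3)
  MOV R3, R1  → R3 = 46  (R3 gets R1's value)
  MOV R1, R4  → R1 = 57  (R1 gets saved value)
Final: R1 = 57

57


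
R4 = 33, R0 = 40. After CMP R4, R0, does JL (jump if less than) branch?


Trace:
  R4 = 33, R0 = 40
  CMP R4, R0  → compares 33 vs 40
  JL checks: is 33 less than 40?
  33 < 40, so condition is true
Branch taken: Yes

Yes


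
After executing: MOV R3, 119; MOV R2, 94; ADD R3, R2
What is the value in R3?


Register state trace:
  MOV R3, 119  → R3 = 119
  MOV R2, 94  → R2 = 94
  ADD R3, R2  → R3 = 119 + 94 = 213
Final: R3 = 213

213


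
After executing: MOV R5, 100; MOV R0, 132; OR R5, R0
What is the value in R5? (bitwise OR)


Register state trace:
  MOV R5, 100  → R5 = 100 (0b01100100)
  MOV R0, 132  → R0 = 132 (0b10000100)
  OR R5, R0   → R5 = 100 OR 132 = 228 (0b11100100)
Final: R5 = 228

228


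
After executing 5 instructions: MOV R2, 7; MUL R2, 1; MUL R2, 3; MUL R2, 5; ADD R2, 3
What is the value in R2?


Register state trace:
  MOV R2, 7  → R2 = 7
  MUL R2, 1  → R2 = 7 * 1 = 7
  MUL R2, 3  → R2 = 7 * 3 = 21
  MUL R2, 5  → R2 = 21 * 5 = 105
  ADD R2, 3  → R2 = 105 + 3 = 108
Final: R2 = 108

108


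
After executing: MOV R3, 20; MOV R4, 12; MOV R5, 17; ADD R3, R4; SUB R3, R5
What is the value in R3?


Register state trace:
  MOV R3, 20  → R3 = 20
  MOV R4, 12  → R4 = 12
  MOV R5, 17  → R5 = 17
  ADD R3, R4  → R3 = 20 + 12 = 32
  SUB R3, R5  → R3 = 32 - 17 = 15
Final: R3 = 15

15


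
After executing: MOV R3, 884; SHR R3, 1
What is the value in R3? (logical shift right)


Register state trace:
  MOV R3, 884  → R3 = 884
  SHR R3, 1  → R3 = 884 >> 1 = 884 // 2^1 = 442
Final: R3 = 442

442


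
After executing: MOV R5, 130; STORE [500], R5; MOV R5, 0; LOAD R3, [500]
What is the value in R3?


Register and memory trace:
  MOV R5, 130  → R5 = 130
  STORE [500], R5  → mem[500] = 130
  MOV R5, 0  → R5 = 0
  LOAD R3, [500]  → R3 = mem[500] = 130
Final: R3 = 130

130


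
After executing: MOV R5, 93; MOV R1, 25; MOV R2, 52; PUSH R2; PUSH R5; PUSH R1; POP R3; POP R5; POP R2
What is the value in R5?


Stack trace (top is rightmost):
  MOV R5, 93  → R5 = 93
  MOV R1, 25  → R1 = 25
  MOV R2, 52  → R2 = 52
  PUSH R2  → stack: [52]
  PUSH R5  → stack: [52, 93]
  PUSH R1  → stack: [52, 93, 25]
  POP R3  → R3 = 25, stack: [52, 93]
  POP R5  → R5 = 93, stack: [52]
  POP R2  → R2 = 52, stack: []
Final: R5 = 93

93


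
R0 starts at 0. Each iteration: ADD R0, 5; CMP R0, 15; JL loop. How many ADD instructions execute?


Loop trace (R0 starts at 0, target 15, step 5):
  ADD #1: R0 = 0 + 5 = 5  → 5 < 15, loop
  ADD #2: R0 = 5 + 5 = 10  → 10 < 15, loop
  ADD #3: R0 = 10 + 5 = 15  → 15 >= 15, exit
Total ADD instructions: 3

3


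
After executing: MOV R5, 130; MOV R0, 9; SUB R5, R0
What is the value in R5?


Register state trace:
  MOV R5, 130  → R5 = 130
  MOV R0, 9  → R0 = 9
  SUB R5, R0  → R5 = 130 - 9 = 121
Final: R5 = 121

121


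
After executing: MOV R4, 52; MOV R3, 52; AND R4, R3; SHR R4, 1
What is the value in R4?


Register state trace:
  MOV R4, 52  → R4 = 52 (0b00110100)
  MOV R3, 52  → R3 = 52 (0b00110100)
  AND R4, R3  → R4 = 52 AND 52 = 52 (0b00110100)
  SHR R4, 1  → R4 = 52 >> 1 = 26
Final: R4 = 26

26


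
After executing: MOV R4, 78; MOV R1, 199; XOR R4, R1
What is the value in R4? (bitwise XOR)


Register state trace:
  MOV R4, 78  → R4 = 78 (0b01001110)
  MOV R1, 199  → R1 = 199 (0b11000111)
  XOR R4, R1  → R4 = 78 XOR 199 = 137 (0b10001001)
Final: R4 = 137

137
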